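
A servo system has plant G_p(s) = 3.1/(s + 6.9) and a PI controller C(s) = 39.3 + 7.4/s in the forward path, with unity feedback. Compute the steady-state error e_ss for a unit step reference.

The open loop C(s)G_p(s) has a pole at the origin (type 1), so the static position error constant is infinite and e_ss = 1/(1+∞) = 0.

0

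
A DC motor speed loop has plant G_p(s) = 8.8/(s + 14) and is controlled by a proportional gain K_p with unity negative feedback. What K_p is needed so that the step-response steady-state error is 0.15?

Steady-state error for a unit step on this type-0 loop is 1/(1 + K_p·G_p(0)).
G_p(0) = 0.6286. Require 1/(1 + K_p·0.6286) = 0.15, so 1 + 0.6286·K_p = 6.667.
K_p = (6.667 − 1)/0.6286 = 9.02.

K_p = 9.02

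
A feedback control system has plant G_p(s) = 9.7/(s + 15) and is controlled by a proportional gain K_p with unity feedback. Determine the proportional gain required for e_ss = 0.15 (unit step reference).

K_p = 8.76

Steady-state error for a unit step on this type-0 loop is 1/(1 + K_p·G_p(0)).
G_p(0) = 0.6467. Require 1/(1 + K_p·0.6467) = 0.15, so 1 + 0.6467·K_p = 6.667.
K_p = (6.667 − 1)/0.6467 = 8.76.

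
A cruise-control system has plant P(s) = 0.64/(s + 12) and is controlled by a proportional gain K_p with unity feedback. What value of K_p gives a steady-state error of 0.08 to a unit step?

For a type-0 loop with proportional control, e_ss = 1/(1 + K_p·P(0)).
P(0) = 0.05333. Require 1/(1 + K_p·0.05333) = 0.08, so 1 + 0.05333·K_p = 12.5.
K_p = (12.5 − 1)/0.05333 = 216.

K_p = 216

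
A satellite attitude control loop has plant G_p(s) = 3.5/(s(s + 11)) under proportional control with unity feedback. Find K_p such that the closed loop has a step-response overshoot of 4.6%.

From %OS = 100·exp(−πζ/√(1−ζ²)) = 4.6%, ζ = −ln(0.046)/√(π²+ln²(0.046)) = 0.7.
Characteristic equation s² + 11s + 3.5K_p = 0 gives ζ = 11/(2√(3.5K_p)).
Setting ζ = 0.7: √(3.5K_p) = 11/(2·0.7) = 7.857, so K_p = 61.74/3.5 = 17.6.

K_p = 17.6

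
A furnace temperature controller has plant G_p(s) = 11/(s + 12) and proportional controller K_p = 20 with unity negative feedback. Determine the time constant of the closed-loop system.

τ = 0.00431 s

Closed-loop transfer function: T(s) = K_p·G_p(s)/(1 + K_p·G_p(s)) = 220/(s + 12 + 220) = 220/(s + 232).
Time constant τ = 1/232 = 0.00431 s.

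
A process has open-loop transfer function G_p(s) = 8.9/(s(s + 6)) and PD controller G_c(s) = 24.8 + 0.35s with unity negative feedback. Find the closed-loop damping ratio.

Forward path: (24.8 + 0.35s)·8.9/(s(s+6)). The closed-loop characteristic equation is s² + (6 + 8.9·0.35)s + 8.9·24.8 = 0.
That is s² + 9.115s + 220.7 = 0, so ω_n = 14.86 rad/s and ζ = 9.115/(2·14.86) = 0.3068.

ζ = 0.307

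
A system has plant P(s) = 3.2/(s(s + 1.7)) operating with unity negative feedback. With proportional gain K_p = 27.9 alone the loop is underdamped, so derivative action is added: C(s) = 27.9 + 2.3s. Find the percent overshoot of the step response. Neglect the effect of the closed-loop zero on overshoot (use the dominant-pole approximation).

18%

Forward path: (27.9 + 2.3s)·3.2/(s(s+1.7)). The closed-loop characteristic equation is s² + (1.7 + 3.2·2.3)s + 3.2·27.9 = 0.
That is s² + 9.06s + 89.28 = 0, so ω_n = 9.449 rad/s and ζ = 9.06/(2·9.449) = 0.4794.
%OS = 100·exp(−πζ/√(1−ζ²)) = 18%.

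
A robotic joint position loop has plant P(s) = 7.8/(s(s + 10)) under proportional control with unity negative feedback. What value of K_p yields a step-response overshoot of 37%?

K_p = 35.2

From %OS = 100·exp(−πζ/√(1−ζ²)) = 37%, ζ = −ln(0.37)/√(π²+ln²(0.37)) = 0.3017.
Characteristic equation s² + 10s + 7.8K_p = 0 gives ζ = 10/(2√(7.8K_p)).
Setting ζ = 0.3017: √(7.8K_p) = 10/(2·0.3017) = 16.57, so K_p = 274.6/7.8 = 35.2.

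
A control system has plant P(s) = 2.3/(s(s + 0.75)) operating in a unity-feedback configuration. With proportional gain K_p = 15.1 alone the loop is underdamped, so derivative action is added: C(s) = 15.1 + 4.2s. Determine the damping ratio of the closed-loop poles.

Forward path: (15.1 + 4.2s)·2.3/(s(s+0.75)). The closed-loop characteristic equation is s² + (0.75 + 2.3·4.2)s + 2.3·15.1 = 0.
That is s² + 10.41s + 34.73 = 0, so ω_n = 5.893 rad/s and ζ = 10.41/(2·5.893) = 0.8832.

ζ = 0.883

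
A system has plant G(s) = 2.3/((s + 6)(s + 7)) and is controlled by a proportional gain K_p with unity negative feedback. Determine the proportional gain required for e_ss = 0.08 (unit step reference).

K_p = 210

For a type-0 loop with proportional control, e_ss = 1/(1 + K_p·G(0)).
G(0) = 0.05476. Require 1/(1 + K_p·0.05476) = 0.08, so 1 + 0.05476·K_p = 12.5.
K_p = (12.5 − 1)/0.05476 = 210.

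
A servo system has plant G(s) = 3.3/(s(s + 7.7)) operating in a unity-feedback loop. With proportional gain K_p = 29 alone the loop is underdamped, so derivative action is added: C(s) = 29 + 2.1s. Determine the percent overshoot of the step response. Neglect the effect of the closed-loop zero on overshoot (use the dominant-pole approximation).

Forward path: (29 + 2.1s)·3.3/(s(s+7.7)). The closed-loop characteristic equation is s² + (7.7 + 3.3·2.1)s + 3.3·29 = 0.
That is s² + 14.63s + 95.7 = 0, so ω_n = 9.783 rad/s and ζ = 14.63/(2·9.783) = 0.7478.
%OS = 100·exp(−πζ/√(1−ζ²)) = 2.91%.

2.91%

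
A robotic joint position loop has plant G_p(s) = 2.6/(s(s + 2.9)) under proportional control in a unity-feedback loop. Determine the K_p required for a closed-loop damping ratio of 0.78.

K_p = 1.33

Closed-loop characteristic equation: s² + 2.9s + K_p·2.6 = 0.
So ω_n = √(2.6K_p) and 2ζω_n = 2.9, giving ζ = 2.9/(2√(2.6K_p)).
Setting ζ = 0.78: √(2.6K_p) = 2.9/(2·0.78) = 1.859, so K_p = 3.456/2.6 = 1.33.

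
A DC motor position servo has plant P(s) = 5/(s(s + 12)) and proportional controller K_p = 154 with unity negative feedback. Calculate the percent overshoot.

The closed-loop denominator s² + 12s + 770 gives ω_n = √770 = 27.75 and ζ = 12/(2ω_n) = 0.2162.
%OS = 100·exp(−πζ/√(1−ζ²)) = 100·exp(−π·0.2162/√0.9532) = 49.9%.

49.9%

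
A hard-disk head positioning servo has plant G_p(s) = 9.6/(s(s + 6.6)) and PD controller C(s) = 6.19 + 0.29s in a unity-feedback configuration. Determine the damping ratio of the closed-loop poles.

Forward path: (6.19 + 0.29s)·9.6/(s(s+6.6)). The closed-loop characteristic equation is s² + (6.6 + 9.6·0.29)s + 9.6·6.19 = 0.
That is s² + 9.384s + 59.42 = 0, so ω_n = 7.709 rad/s and ζ = 9.384/(2·7.709) = 0.6087.

ζ = 0.609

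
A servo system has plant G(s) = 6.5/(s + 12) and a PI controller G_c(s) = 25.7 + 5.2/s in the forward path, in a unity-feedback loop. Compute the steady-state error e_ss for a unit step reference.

0

The open loop G_c(s)G(s) has a pole at the origin (type 1), so the static position error constant is infinite and e_ss = 1/(1+∞) = 0.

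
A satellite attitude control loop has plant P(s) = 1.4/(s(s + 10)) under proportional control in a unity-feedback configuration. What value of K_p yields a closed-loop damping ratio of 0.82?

Closed-loop characteristic equation: s² + 10s + K_p·1.4 = 0.
So ω_n = √(1.4K_p) and 2ζω_n = 10, giving ζ = 10/(2√(1.4K_p)).
Setting ζ = 0.82: √(1.4K_p) = 10/(2·0.82) = 6.098, so K_p = 37.18/1.4 = 26.6.

K_p = 26.6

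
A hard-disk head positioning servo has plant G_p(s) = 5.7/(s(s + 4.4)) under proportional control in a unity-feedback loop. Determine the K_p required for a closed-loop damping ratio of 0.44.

Closed-loop characteristic equation: s² + 4.4s + K_p·5.7 = 0.
So ω_n = √(5.7K_p) and 2ζω_n = 4.4, giving ζ = 4.4/(2√(5.7K_p)).
Setting ζ = 0.44: √(5.7K_p) = 4.4/(2·0.44) = 5, so K_p = 25/5.7 = 4.39.

K_p = 4.39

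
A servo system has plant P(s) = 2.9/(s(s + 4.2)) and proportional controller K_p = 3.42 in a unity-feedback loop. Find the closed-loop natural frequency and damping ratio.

ω_n = 3.15 rad/s, ζ = 0.667

The closed-loop denominator is s(s+4.2) + 3.42·2.9 = s² + 4.2s + 9.918.
Matching s² + 2ζω_n s + ω_n²: ω_n = √9.918 = 3.149 rad/s and 2ζω_n = 4.2, so ζ = 4.2/(2·3.149) = 0.667.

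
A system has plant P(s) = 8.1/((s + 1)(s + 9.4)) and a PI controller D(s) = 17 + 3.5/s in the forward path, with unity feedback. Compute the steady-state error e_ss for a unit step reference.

The open loop D(s)P(s) has a pole at the origin (type 1), so the static position error constant is infinite and e_ss = 1/(1+∞) = 0.

0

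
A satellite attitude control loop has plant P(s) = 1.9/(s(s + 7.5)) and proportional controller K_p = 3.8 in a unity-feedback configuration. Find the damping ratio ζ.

1 + K_p·P(s) = 0 gives s² + 7.5s + 7.22 = 0.
Matching s² + 2ζω_n s + ω_n²: ω_n = √7.22 = 2.687 rad/s and 2ζω_n = 7.5, so ζ = 7.5/(2·2.687) = 1.4.

ζ = 1.4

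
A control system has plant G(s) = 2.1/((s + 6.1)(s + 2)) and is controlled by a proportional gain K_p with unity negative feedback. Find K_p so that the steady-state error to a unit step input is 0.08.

The loop is type 0, so e_ss(step) = 1/(1 + K_pos) with K_pos = K_p·G(0).
G(0) = 0.1721. Require 1/(1 + K_p·0.1721) = 0.08, so 1 + 0.1721·K_p = 12.5.
K_p = (12.5 − 1)/0.1721 = 66.8.

K_p = 66.8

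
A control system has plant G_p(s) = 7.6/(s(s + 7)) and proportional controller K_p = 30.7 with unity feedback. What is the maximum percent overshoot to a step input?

47.7%

Closed-loop characteristic equation: s² + 7s + 233.3 = 0, so ω_n = 15.27 rad/s and ζ = 7/(2·15.27) = 0.2291.
%OS = 100·exp(−πζ/√(1−ζ²)) = 100·exp(−π·0.2291/√0.9475) = 47.7%.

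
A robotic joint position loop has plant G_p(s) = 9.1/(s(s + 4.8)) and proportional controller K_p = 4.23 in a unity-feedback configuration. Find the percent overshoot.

Closed-loop characteristic equation: s² + 4.8s + 38.49 = 0, so ω_n = 6.204 rad/s and ζ = 4.8/(2·6.204) = 0.3868.
%OS = 100·exp(−πζ/√(1−ζ²)) = 100·exp(−π·0.3868/√0.8504) = 26.8%.

26.8%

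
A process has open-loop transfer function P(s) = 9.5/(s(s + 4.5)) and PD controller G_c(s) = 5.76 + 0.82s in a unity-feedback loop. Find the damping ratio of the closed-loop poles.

Forward path: (5.76 + 0.82s)·9.5/(s(s+4.5)). The closed-loop characteristic equation is s² + (4.5 + 9.5·0.82)s + 9.5·5.76 = 0.
That is s² + 12.29s + 54.72 = 0, so ω_n = 7.397 rad/s and ζ = 12.29/(2·7.397) = 0.8307.

ζ = 0.831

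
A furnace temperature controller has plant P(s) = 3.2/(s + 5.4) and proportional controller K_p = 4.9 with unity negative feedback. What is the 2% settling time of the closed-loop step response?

Closed-loop transfer function: T(s) = K_p·P(s)/(1 + K_p·P(s)) = 15.68/(s + 5.4 + 15.68) = 15.68/(s + 21.08).
Time constant τ = 1/21.08 = 0.04744 s, so the 2% settling time is about 4τ = 0.19 s.

T_s ≈ 0.19 s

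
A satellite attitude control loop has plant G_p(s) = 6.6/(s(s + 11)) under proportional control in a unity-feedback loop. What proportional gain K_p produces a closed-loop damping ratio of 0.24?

Closed-loop characteristic equation: s² + 11s + K_p·6.6 = 0.
So ω_n = √(6.6K_p) and 2ζω_n = 11, giving ζ = 11/(2√(6.6K_p)).
Setting ζ = 0.24: √(6.6K_p) = 11/(2·0.24) = 22.92, so K_p = 525.2/6.6 = 79.6.

K_p = 79.6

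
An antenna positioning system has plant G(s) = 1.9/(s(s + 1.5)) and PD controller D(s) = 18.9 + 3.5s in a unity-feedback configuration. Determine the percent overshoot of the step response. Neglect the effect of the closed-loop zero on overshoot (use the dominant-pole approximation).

Forward path: (18.9 + 3.5s)·1.9/(s(s+1.5)). The closed-loop characteristic equation is s² + (1.5 + 1.9·3.5)s + 1.9·18.9 = 0.
That is s² + 8.15s + 35.91 = 0, so ω_n = 5.992 rad/s and ζ = 8.15/(2·5.992) = 0.68.
%OS = 100·exp(−πζ/√(1−ζ²)) = 5.43%.

5.43%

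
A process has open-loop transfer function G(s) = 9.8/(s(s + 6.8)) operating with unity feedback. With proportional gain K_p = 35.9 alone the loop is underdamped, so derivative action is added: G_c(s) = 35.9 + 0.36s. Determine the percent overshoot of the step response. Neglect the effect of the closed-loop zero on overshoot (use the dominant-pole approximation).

Forward path: (35.9 + 0.36s)·9.8/(s(s+6.8)). The closed-loop characteristic equation is s² + (6.8 + 9.8·0.36)s + 9.8·35.9 = 0.
That is s² + 10.33s + 351.8 = 0, so ω_n = 18.76 rad/s and ζ = 10.33/(2·18.76) = 0.2753.
%OS = 100·exp(−πζ/√(1−ζ²)) = 40.7%.

40.7%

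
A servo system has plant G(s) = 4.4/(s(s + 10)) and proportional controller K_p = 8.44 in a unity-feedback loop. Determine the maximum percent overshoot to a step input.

From 1 + K_pG(s) = 0: s² + 10s + 37.14 = 0 ⇒ ω_n = 6.094, ζ = 0.8205.
%OS = 100·exp(−πζ/√(1−ζ²)) = 100·exp(−π·0.8205/√0.3268) = 1.1%.

1.1%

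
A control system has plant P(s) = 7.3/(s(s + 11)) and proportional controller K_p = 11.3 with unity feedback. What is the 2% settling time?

Closed-loop characteristic equation: s² + 11s + 82.49 = 0, so ω_n = 9.082 rad/s and ζ = 11/(2·9.082) = 0.6056.
2% settling time T_s ≈ 4/(ζω_n) = 4/5.5 = 0.727 s.

T_s ≈ 0.727 s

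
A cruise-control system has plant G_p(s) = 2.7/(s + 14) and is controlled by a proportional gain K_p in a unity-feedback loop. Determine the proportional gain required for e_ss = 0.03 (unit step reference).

Steady-state error for a unit step on this type-0 loop is 1/(1 + K_p·G_p(0)).
G_p(0) = 0.1929. Require 1/(1 + K_p·0.1929) = 0.03, so 1 + 0.1929·K_p = 33.33.
K_p = (33.33 − 1)/0.1929 = 168.

K_p = 168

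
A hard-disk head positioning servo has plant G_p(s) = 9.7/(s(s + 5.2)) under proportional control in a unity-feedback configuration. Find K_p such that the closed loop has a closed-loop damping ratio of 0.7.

K_p = 1.42

Closed-loop characteristic equation: s² + 5.2s + K_p·9.7 = 0.
So ω_n = √(9.7K_p) and 2ζω_n = 5.2, giving ζ = 5.2/(2√(9.7K_p)).
Setting ζ = 0.7: √(9.7K_p) = 5.2/(2·0.7) = 3.714, so K_p = 13.8/9.7 = 1.42.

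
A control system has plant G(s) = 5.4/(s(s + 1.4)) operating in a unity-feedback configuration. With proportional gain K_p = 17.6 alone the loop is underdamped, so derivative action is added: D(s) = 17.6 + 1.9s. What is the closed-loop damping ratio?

Forward path: (17.6 + 1.9s)·5.4/(s(s+1.4)). The closed-loop characteristic equation is s² + (1.4 + 5.4·1.9)s + 5.4·17.6 = 0.
That is s² + 11.66s + 95.04 = 0, so ω_n = 9.749 rad/s and ζ = 11.66/(2·9.749) = 0.598.

ζ = 0.598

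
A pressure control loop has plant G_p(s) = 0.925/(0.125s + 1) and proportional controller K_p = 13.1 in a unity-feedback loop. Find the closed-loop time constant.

τ = 0.00953 s

Closed loop: T(s) = K_p·G_p/(1+K_p·G_p) = 12.12/(0.125s + 1 + 12.12), with pole at s = −(1 + 12.12)/0.125 = −104.9.
Closed-loop time constant τ = 1/104.9 = 0.00953 s.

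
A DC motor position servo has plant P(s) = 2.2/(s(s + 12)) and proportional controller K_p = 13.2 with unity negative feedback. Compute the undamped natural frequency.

ω_n = 5.39 rad/s

With unity feedback the closed-loop characteristic equation is s² + 12s + 13.2·2.2 = s² + 12s + 29.04 = 0.
So ω_n² = 29.04 ⇒ ω_n = 5.389 rad/s, and ζ = 12/(2ω_n) = 1.11.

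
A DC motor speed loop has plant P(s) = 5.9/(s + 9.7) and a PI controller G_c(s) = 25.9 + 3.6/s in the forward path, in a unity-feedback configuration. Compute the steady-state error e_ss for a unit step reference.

0

The open loop G_c(s)P(s) has a pole at the origin (type 1), so the static position error constant is infinite and e_ss = 1/(1+∞) = 0.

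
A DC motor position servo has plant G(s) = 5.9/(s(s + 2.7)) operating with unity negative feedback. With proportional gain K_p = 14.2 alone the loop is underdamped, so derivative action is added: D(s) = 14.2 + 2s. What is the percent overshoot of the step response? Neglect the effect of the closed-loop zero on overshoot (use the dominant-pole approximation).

Forward path: (14.2 + 2s)·5.9/(s(s+2.7)). The closed-loop characteristic equation is s² + (2.7 + 5.9·2)s + 5.9·14.2 = 0.
That is s² + 14.5s + 83.78 = 0, so ω_n = 9.153 rad/s and ζ = 14.5/(2·9.153) = 0.7921.
%OS = 100·exp(−πζ/√(1−ζ²)) = 1.7%.

1.7%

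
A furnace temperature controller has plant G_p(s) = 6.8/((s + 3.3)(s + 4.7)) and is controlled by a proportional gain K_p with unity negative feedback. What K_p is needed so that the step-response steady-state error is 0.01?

K_p = 226

Steady-state error for a unit step on this type-0 loop is 1/(1 + K_p·G_p(0)).
G_p(0) = 0.4384. Require 1/(1 + K_p·0.4384) = 0.01, so 1 + 0.4384·K_p = 100.
K_p = (100 − 1)/0.4384 = 226.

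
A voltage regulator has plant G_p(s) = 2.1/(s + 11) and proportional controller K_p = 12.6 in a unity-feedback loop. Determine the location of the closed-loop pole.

s = -37.46

Closed-loop transfer function: T(s) = K_p·G_p(s)/(1 + K_p·G_p(s)) = 26.46/(s + 11 + 26.46) = 26.46/(s + 37.46).
The closed-loop pole is at s = −37.46.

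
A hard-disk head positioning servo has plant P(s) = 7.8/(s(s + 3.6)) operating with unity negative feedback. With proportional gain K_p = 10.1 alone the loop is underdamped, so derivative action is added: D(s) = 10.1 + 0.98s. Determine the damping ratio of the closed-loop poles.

Forward path: (10.1 + 0.98s)·7.8/(s(s+3.6)). The closed-loop characteristic equation is s² + (3.6 + 7.8·0.98)s + 7.8·10.1 = 0.
That is s² + 11.24s + 78.78 = 0, so ω_n = 8.876 rad/s and ζ = 11.24/(2·8.876) = 0.6334.

ζ = 0.633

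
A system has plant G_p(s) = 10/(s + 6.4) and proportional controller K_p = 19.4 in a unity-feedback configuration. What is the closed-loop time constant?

τ = 0.00499 s

Closed-loop transfer function: T(s) = K_p·G_p(s)/(1 + K_p·G_p(s)) = 194/(s + 6.4 + 194) = 194/(s + 200.4).
Time constant τ = 1/200.4 = 0.00499 s.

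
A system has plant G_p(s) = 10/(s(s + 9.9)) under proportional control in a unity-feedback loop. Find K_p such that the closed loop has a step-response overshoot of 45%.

From %OS = 100·exp(−πζ/√(1−ζ²)) = 45%, ζ = −ln(0.45)/√(π²+ln²(0.45)) = 0.2463.
Characteristic equation s² + 9.9s + 10K_p = 0 gives ζ = 9.9/(2√(10K_p)).
Setting ζ = 0.2463: √(10K_p) = 9.9/(2·0.2463) = 20.09, so K_p = 403.8/10 = 40.4.

K_p = 40.4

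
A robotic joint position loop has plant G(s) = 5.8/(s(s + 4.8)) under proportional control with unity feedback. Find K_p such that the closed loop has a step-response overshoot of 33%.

K_p = 8.97

From %OS = 100·exp(−πζ/√(1−ζ²)) = 33%, ζ = −ln(0.33)/√(π²+ln²(0.33)) = 0.3328.
Characteristic equation s² + 4.8s + 5.8K_p = 0 gives ζ = 4.8/(2√(5.8K_p)).
Setting ζ = 0.3328: √(5.8K_p) = 4.8/(2·0.3328) = 7.212, so K_p = 52.01/5.8 = 8.97.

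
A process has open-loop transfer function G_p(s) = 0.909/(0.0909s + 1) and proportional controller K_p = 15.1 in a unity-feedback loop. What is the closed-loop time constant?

τ = 0.00617 s

Closed loop: T(s) = K_p·G_p/(1+K_p·G_p) = 13.73/(0.0909s + 1 + 13.73), with pole at s = −(1 + 13.73)/0.0909 = −162.
Closed-loop time constant τ = 1/162 = 0.00617 s.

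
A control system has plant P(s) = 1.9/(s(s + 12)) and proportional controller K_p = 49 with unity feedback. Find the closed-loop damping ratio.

ζ = 0.622

With unity feedback the closed-loop characteristic equation is s² + 12s + 49·1.9 = s² + 12s + 93.1 = 0.
Matching s² + 2ζω_n s + ω_n²: ω_n = √93.1 = 9.649 rad/s and 2ζω_n = 12, so ζ = 12/(2·9.649) = 0.622.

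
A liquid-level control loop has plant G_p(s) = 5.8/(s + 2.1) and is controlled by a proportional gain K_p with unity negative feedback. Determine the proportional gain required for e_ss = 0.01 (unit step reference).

K_p = 35.8

Steady-state error for a unit step on this type-0 loop is 1/(1 + K_p·G_p(0)).
G_p(0) = 2.762. Require 1/(1 + K_p·2.762) = 0.01, so 1 + 2.762·K_p = 100.
K_p = (100 − 1)/2.762 = 35.8.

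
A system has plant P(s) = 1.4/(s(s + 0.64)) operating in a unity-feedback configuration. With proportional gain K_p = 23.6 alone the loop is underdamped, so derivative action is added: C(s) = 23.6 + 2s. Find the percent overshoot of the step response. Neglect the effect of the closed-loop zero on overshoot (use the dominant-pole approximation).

Forward path: (23.6 + 2s)·1.4/(s(s+0.64)). The closed-loop characteristic equation is s² + (0.64 + 1.4·2)s + 1.4·23.6 = 0.
That is s² + 3.44s + 33.04 = 0, so ω_n = 5.748 rad/s and ζ = 3.44/(2·5.748) = 0.2992.
%OS = 100·exp(−πζ/√(1−ζ²)) = 37.3%.

37.3%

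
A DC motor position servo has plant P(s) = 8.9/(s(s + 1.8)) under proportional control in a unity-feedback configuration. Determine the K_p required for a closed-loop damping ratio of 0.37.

Closed-loop characteristic equation: s² + 1.8s + K_p·8.9 = 0.
So ω_n = √(8.9K_p) and 2ζω_n = 1.8, giving ζ = 1.8/(2√(8.9K_p)).
Setting ζ = 0.37: √(8.9K_p) = 1.8/(2·0.37) = 2.432, so K_p = 5.917/8.9 = 0.665.

K_p = 0.665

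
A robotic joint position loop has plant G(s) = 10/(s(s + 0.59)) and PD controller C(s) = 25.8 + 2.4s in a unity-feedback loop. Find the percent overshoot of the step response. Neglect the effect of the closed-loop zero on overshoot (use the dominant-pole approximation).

2.38%

Forward path: (25.8 + 2.4s)·10/(s(s+0.59)). The closed-loop characteristic equation is s² + (0.59 + 10·2.4)s + 10·25.8 = 0.
That is s² + 24.59s + 258 = 0, so ω_n = 16.06 rad/s and ζ = 24.59/(2·16.06) = 0.7655.
%OS = 100·exp(−πζ/√(1−ζ²)) = 2.38%.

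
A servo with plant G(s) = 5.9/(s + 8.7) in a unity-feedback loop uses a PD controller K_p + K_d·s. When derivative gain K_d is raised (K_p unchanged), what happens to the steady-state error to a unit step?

unchanged

At s = 0 the derivative term contributes nothing: C(0) = K_p regardless of K_d, so K_pos = K_p·G(0) and e_ss are unchanged.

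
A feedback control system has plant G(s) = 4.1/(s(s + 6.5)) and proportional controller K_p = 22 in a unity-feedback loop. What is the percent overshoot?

The closed-loop denominator s² + 6.5s + 90.2 gives ω_n = √90.2 = 9.497 and ζ = 6.5/(2ω_n) = 0.3422.
%OS = 100·exp(−πζ/√(1−ζ²)) = 100·exp(−π·0.3422/√0.8829) = 31.9%.

31.9%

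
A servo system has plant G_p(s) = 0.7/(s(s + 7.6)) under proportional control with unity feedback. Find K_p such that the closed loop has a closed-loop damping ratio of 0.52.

K_p = 76.3

Closed-loop characteristic equation: s² + 7.6s + K_p·0.7 = 0.
So ω_n = √(0.7K_p) and 2ζω_n = 7.6, giving ζ = 7.6/(2√(0.7K_p)).
Setting ζ = 0.52: √(0.7K_p) = 7.6/(2·0.52) = 7.308, so K_p = 53.4/0.7 = 76.3.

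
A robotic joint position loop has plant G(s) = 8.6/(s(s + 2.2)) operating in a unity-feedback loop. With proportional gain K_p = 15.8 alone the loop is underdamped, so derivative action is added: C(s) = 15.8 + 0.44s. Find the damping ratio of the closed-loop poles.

Forward path: (15.8 + 0.44s)·8.6/(s(s+2.2)). The closed-loop characteristic equation is s² + (2.2 + 8.6·0.44)s + 8.6·15.8 = 0.
That is s² + 5.984s + 135.9 = 0, so ω_n = 11.66 rad/s and ζ = 5.984/(2·11.66) = 0.2567.

ζ = 0.257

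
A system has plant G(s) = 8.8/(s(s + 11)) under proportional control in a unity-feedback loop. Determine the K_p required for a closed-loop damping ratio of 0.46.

Closed-loop characteristic equation: s² + 11s + K_p·8.8 = 0.
So ω_n = √(8.8K_p) and 2ζω_n = 11, giving ζ = 11/(2√(8.8K_p)).
Setting ζ = 0.46: √(8.8K_p) = 11/(2·0.46) = 11.96, so K_p = 143/8.8 = 16.2.

K_p = 16.2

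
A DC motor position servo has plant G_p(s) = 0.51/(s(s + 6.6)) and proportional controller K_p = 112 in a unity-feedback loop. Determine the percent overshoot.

21.8%

From 1 + K_pG_p(s) = 0: s² + 6.6s + 57.12 = 0 ⇒ ω_n = 7.558, ζ = 0.4366.
%OS = 100·exp(−πζ/√(1−ζ²)) = 100·exp(−π·0.4366/√0.8093) = 21.8%.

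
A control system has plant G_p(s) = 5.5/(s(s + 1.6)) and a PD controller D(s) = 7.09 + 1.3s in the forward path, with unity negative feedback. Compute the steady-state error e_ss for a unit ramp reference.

The loop has one pole at the origin (type 1). Velocity error constant K_v = lim_{s→0} s·D(s)G_p(s) = 7.09·5.5/1.6 = 24.37.
Steady-state error to a unit ramp: e_ss = 1/K_v = 0.041.

0.041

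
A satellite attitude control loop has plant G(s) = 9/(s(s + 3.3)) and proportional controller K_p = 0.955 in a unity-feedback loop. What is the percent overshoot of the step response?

11.8%

The closed-loop denominator s² + 3.3s + 8.595 gives ω_n = √8.595 = 2.932 and ζ = 3.3/(2ω_n) = 0.5628.
%OS = 100·exp(−πζ/√(1−ζ²)) = 100·exp(−π·0.5628/√0.6832) = 11.8%.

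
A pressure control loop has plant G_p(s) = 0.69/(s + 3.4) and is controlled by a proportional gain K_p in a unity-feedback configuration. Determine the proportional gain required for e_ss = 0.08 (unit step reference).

K_p = 56.7

The loop is type 0, so e_ss(step) = 1/(1 + K_pos) with K_pos = K_p·G_p(0).
G_p(0) = 0.2029. Require 1/(1 + K_p·0.2029) = 0.08, so 1 + 0.2029·K_p = 12.5.
K_p = (12.5 − 1)/0.2029 = 56.7.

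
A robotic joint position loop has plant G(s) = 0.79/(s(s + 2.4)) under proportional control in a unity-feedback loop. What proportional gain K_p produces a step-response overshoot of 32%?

K_p = 15.7

From %OS = 100·exp(−πζ/√(1−ζ²)) = 32%, ζ = −ln(0.32)/√(π²+ln²(0.32)) = 0.341.
Characteristic equation s² + 2.4s + 0.79K_p = 0 gives ζ = 2.4/(2√(0.79K_p)).
Setting ζ = 0.341: √(0.79K_p) = 2.4/(2·0.341) = 3.519, so K_p = 12.39/0.79 = 15.7.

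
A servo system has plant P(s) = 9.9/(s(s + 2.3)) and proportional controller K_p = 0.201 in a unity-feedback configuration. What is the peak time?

T_p = 3.85 s

Closed-loop characteristic equation: s² + 2.3s + 1.99 = 0, so ω_n = 1.411 rad/s and ζ = 2.3/(2·1.411) = 0.8152.
Damped frequency ω_d = ω_n√(1−ζ²) = 0.8169 rad/s, so peak time T_p = π/ω_d = 3.85 s.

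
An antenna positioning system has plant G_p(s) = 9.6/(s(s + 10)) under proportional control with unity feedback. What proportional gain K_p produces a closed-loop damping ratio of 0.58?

Closed-loop characteristic equation: s² + 10s + K_p·9.6 = 0.
So ω_n = √(9.6K_p) and 2ζω_n = 10, giving ζ = 10/(2√(9.6K_p)).
Setting ζ = 0.58: √(9.6K_p) = 10/(2·0.58) = 8.621, so K_p = 74.32/9.6 = 7.74.

K_p = 7.74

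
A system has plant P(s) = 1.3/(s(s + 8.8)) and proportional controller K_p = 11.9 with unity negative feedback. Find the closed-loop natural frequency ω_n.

1 + K_p·P(s) = 0 gives s² + 8.8s + 15.47 = 0.
Matching s² + 2ζω_n s + ω_n²: ω_n = √15.47 = 3.933 rad/s and 2ζω_n = 8.8, so ζ = 8.8/(2·3.933) = 1.12.

ω_n = 3.93 rad/s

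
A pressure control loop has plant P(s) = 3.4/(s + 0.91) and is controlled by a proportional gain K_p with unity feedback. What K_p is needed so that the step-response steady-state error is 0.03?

K_p = 8.65

The loop is type 0, so e_ss(step) = 1/(1 + K_pos) with K_pos = K_p·P(0).
P(0) = 3.736. Require 1/(1 + K_p·3.736) = 0.03, so 1 + 3.736·K_p = 33.33.
K_p = (33.33 − 1)/3.736 = 8.65.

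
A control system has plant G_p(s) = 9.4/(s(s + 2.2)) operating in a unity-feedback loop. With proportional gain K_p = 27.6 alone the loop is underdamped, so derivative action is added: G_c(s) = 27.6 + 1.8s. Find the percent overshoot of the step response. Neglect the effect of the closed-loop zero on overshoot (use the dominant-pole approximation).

9.86%

Forward path: (27.6 + 1.8s)·9.4/(s(s+2.2)). The closed-loop characteristic equation is s² + (2.2 + 9.4·1.8)s + 9.4·27.6 = 0.
That is s² + 19.12s + 259.4 = 0, so ω_n = 16.11 rad/s and ζ = 19.12/(2·16.11) = 0.5935.
%OS = 100·exp(−πζ/√(1−ζ²)) = 9.86%.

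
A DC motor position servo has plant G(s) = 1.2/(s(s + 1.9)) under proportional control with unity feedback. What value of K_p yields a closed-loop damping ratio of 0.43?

K_p = 4.07

Closed-loop characteristic equation: s² + 1.9s + K_p·1.2 = 0.
So ω_n = √(1.2K_p) and 2ζω_n = 1.9, giving ζ = 1.9/(2√(1.2K_p)).
Setting ζ = 0.43: √(1.2K_p) = 1.9/(2·0.43) = 2.209, so K_p = 4.881/1.2 = 4.07.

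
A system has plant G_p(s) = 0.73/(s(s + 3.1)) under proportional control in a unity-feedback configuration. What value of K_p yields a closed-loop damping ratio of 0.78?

K_p = 5.41

Closed-loop characteristic equation: s² + 3.1s + K_p·0.73 = 0.
So ω_n = √(0.73K_p) and 2ζω_n = 3.1, giving ζ = 3.1/(2√(0.73K_p)).
Setting ζ = 0.78: √(0.73K_p) = 3.1/(2·0.78) = 1.987, so K_p = 3.949/0.73 = 5.41.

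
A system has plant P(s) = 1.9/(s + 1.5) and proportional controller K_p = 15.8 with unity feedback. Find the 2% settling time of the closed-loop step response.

T_s ≈ 0.127 s

Closed-loop transfer function: T(s) = K_p·P(s)/(1 + K_p·P(s)) = 30.02/(s + 1.5 + 30.02) = 30.02/(s + 31.52).
Time constant τ = 1/31.52 = 0.03173 s, so the 2% settling time is about 4τ = 0.127 s.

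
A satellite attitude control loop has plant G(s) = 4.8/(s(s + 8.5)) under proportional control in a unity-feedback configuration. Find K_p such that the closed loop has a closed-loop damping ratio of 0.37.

K_p = 27.5

Closed-loop characteristic equation: s² + 8.5s + K_p·4.8 = 0.
So ω_n = √(4.8K_p) and 2ζω_n = 8.5, giving ζ = 8.5/(2√(4.8K_p)).
Setting ζ = 0.37: √(4.8K_p) = 8.5/(2·0.37) = 11.49, so K_p = 131.9/4.8 = 27.5.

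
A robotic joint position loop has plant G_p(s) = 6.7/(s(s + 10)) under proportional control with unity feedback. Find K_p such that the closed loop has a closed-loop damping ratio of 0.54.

K_p = 12.8

Closed-loop characteristic equation: s² + 10s + K_p·6.7 = 0.
So ω_n = √(6.7K_p) and 2ζω_n = 10, giving ζ = 10/(2√(6.7K_p)).
Setting ζ = 0.54: √(6.7K_p) = 10/(2·0.54) = 9.259, so K_p = 85.73/6.7 = 12.8.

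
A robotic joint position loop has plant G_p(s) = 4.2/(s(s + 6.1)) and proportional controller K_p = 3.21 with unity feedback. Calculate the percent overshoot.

From 1 + K_pG_p(s) = 0: s² + 6.1s + 13.48 = 0 ⇒ ω_n = 3.672, ζ = 0.8307.
%OS = 100·exp(−πζ/√(1−ζ²)) = 100·exp(−π·0.8307/√0.31) = 0.922%.

0.922%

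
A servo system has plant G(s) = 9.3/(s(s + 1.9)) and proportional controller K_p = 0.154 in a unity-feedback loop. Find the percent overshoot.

The closed-loop denominator s² + 1.9s + 1.432 gives ω_n = √1.432 = 1.197 and ζ = 1.9/(2ω_n) = 0.7938.
%OS = 100·exp(−πζ/√(1−ζ²)) = 100·exp(−π·0.7938/√0.3699) = 1.66%.

1.66%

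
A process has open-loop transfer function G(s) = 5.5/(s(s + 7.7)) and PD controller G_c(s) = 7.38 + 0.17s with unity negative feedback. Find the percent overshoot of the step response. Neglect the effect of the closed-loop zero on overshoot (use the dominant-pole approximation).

5.53%

Forward path: (7.38 + 0.17s)·5.5/(s(s+7.7)). The closed-loop characteristic equation is s² + (7.7 + 5.5·0.17)s + 5.5·7.38 = 0.
That is s² + 8.635s + 40.59 = 0, so ω_n = 6.371 rad/s and ζ = 8.635/(2·6.371) = 0.6777.
%OS = 100·exp(−πζ/√(1−ζ²)) = 5.53%.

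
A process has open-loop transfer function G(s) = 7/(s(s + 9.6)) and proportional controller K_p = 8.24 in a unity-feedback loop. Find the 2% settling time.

T_s ≈ 0.833 s

The closed-loop denominator s² + 9.6s + 57.68 gives ω_n = √57.68 = 7.595 and ζ = 9.6/(2ω_n) = 0.632.
2% settling time T_s ≈ 4/(ζω_n) = 4/4.8 = 0.833 s.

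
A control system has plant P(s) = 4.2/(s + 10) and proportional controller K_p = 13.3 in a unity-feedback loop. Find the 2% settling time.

T_s ≈ 0.0607 s

Closed-loop transfer function: T(s) = K_p·P(s)/(1 + K_p·P(s)) = 55.86/(s + 10 + 55.86) = 55.86/(s + 65.86).
Time constant τ = 1/65.86 = 0.01518 s, so the 2% settling time is about 4τ = 0.0607 s.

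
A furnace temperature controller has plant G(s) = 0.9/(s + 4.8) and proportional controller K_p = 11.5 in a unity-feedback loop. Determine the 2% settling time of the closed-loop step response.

T_s ≈ 0.264 s

Closed-loop transfer function: T(s) = K_p·G(s)/(1 + K_p·G(s)) = 10.35/(s + 4.8 + 10.35) = 10.35/(s + 15.15).
Time constant τ = 1/15.15 = 0.06601 s, so the 2% settling time is about 4τ = 0.264 s.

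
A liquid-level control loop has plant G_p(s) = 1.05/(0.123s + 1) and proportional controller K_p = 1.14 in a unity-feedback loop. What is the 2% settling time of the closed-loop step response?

T_s ≈ 0.224 s

Closed loop: T(s) = K_p·G_p/(1+K_p·G_p) = 1.197/(0.123s + 1 + 1.197), with pole at s = −(1 + 1.197)/0.123 = −17.86.
τ = 1/17.86 = 0.05599 s, so 2% settling time ≈ 4τ = 0.224 s.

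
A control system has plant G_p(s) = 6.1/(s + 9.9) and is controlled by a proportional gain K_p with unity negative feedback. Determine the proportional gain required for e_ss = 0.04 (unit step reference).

Steady-state error for a unit step on this type-0 loop is 1/(1 + K_p·G_p(0)).
G_p(0) = 0.6162. Require 1/(1 + K_p·0.6162) = 0.04, so 1 + 0.6162·K_p = 25.
K_p = (25 − 1)/0.6162 = 39.

K_p = 39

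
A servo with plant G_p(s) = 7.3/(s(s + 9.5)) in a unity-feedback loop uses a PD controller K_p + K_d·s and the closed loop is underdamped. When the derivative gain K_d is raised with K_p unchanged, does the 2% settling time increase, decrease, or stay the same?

decrease

Characteristic equation s² + (9.5 + 7.3K_d)s + 7.3K_p = 0: raising K_d increases ζω_n = (9.5+7.3K_d)/2 while the loop stays underdamped, so T_s ≈ 4/(ζω_n) decreases.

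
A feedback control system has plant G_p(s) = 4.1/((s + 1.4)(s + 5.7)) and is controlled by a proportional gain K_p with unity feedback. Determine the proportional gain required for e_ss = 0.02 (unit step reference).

K_p = 95.4

Steady-state error for a unit step on this type-0 loop is 1/(1 + K_p·G_p(0)).
G_p(0) = 0.5138. Require 1/(1 + K_p·0.5138) = 0.02, so 1 + 0.5138·K_p = 50.
K_p = (50 − 1)/0.5138 = 95.4.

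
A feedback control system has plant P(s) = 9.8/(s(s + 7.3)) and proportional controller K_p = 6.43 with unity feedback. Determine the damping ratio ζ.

ζ = 0.46

The closed-loop denominator is s(s+7.3) + 6.43·9.8 = s² + 7.3s + 63.01.
So ω_n² = 63.01 ⇒ ω_n = 7.938 rad/s, and ζ = 7.3/(2ω_n) = 0.46.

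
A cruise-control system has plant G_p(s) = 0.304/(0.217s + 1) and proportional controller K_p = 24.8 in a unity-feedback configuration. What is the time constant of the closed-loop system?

Closed loop: T(s) = K_p·G_p/(1+K_p·G_p) = 7.539/(0.217s + 1 + 7.539), with pole at s = −(1 + 7.539)/0.217 = −39.35.
Closed-loop time constant τ = 1/39.35 = 0.0254 s.

τ = 0.0254 s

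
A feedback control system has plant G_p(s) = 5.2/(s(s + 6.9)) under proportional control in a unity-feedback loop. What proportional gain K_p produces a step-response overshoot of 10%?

K_p = 6.55

From %OS = 100·exp(−πζ/√(1−ζ²)) = 10%, ζ = −ln(0.1)/√(π²+ln²(0.1)) = 0.5912.
Characteristic equation s² + 6.9s + 5.2K_p = 0 gives ζ = 6.9/(2√(5.2K_p)).
Setting ζ = 0.5912: √(5.2K_p) = 6.9/(2·0.5912) = 5.836, so K_p = 34.06/5.2 = 6.55.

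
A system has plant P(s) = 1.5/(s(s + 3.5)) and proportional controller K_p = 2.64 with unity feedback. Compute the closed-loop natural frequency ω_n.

ω_n = 1.99 rad/s

With unity feedback the closed-loop characteristic equation is s² + 3.5s + 2.64·1.5 = s² + 3.5s + 3.96 = 0.
So ω_n² = 3.96 ⇒ ω_n = 1.99 rad/s, and ζ = 3.5/(2ω_n) = 0.879.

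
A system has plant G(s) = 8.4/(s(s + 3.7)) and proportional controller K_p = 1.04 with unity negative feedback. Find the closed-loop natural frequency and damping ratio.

With unity feedback the closed-loop characteristic equation is s² + 3.7s + 1.04·8.4 = s² + 3.7s + 8.736 = 0.
Matching s² + 2ζω_n s + ω_n²: ω_n = √8.736 = 2.956 rad/s and 2ζω_n = 3.7, so ζ = 3.7/(2·2.956) = 0.626.

ω_n = 2.96 rad/s, ζ = 0.626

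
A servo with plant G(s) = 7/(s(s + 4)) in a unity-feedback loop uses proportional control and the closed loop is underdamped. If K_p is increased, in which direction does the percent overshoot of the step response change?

increase

ζ = 4/(2√(7K_p)) decreases as K_p grows; lower damping means more overshoot.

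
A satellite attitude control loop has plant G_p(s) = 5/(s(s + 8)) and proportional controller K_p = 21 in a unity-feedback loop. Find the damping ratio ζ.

With unity feedback the closed-loop characteristic equation is s² + 8s + 21·5 = s² + 8s + 105 = 0.
Matching s² + 2ζω_n s + ω_n²: ω_n = √105 = 10.25 rad/s and 2ζω_n = 8, so ζ = 8/(2·10.25) = 0.39.

ζ = 0.39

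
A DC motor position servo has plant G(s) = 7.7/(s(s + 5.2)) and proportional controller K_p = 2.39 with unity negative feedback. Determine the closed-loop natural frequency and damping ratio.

The closed-loop denominator is s(s+5.2) + 2.39·7.7 = s² + 5.2s + 18.4.
So ω_n² = 18.4 ⇒ ω_n = 4.29 rad/s, and ζ = 5.2/(2ω_n) = 0.606.

ω_n = 4.29 rad/s, ζ = 0.606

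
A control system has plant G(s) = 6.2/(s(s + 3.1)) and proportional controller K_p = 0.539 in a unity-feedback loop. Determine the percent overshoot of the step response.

0.658%

From 1 + K_pG(s) = 0: s² + 3.1s + 3.342 = 0 ⇒ ω_n = 1.828, ζ = 0.8479.
%OS = 100·exp(−πζ/√(1−ζ²)) = 100·exp(−π·0.8479/√0.2811) = 0.658%.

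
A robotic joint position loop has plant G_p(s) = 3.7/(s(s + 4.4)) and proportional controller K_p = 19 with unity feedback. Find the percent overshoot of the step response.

The closed-loop denominator s² + 4.4s + 70.3 gives ω_n = √70.3 = 8.385 and ζ = 4.4/(2ω_n) = 0.2624.
%OS = 100·exp(−πζ/√(1−ζ²)) = 100·exp(−π·0.2624/√0.9312) = 42.6%.

42.6%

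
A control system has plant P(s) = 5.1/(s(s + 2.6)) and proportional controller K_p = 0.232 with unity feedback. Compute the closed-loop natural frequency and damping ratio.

1 + K_p·P(s) = 0 gives s² + 2.6s + 1.183 = 0.
Matching s² + 2ζω_n s + ω_n²: ω_n = √1.183 = 1.088 rad/s and 2ζω_n = 2.6, so ζ = 2.6/(2·1.088) = 1.2.

ω_n = 1.09 rad/s, ζ = 1.2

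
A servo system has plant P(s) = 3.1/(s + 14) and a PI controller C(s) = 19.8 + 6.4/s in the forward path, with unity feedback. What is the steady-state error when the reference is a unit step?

0

The open loop C(s)P(s) has a pole at the origin (type 1), so the static position error constant is infinite and e_ss = 1/(1+∞) = 0.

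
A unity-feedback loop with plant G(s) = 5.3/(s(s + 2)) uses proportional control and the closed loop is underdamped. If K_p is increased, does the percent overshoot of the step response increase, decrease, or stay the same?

increase

ζ = 2/(2√(5.3K_p)) decreases as K_p grows; lower damping means more overshoot.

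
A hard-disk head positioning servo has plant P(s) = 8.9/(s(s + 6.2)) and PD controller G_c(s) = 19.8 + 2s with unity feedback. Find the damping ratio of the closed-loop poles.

Forward path: (19.8 + 2s)·8.9/(s(s+6.2)). The closed-loop characteristic equation is s² + (6.2 + 8.9·2)s + 8.9·19.8 = 0.
That is s² + 24s + 176.2 = 0, so ω_n = 13.27 rad/s and ζ = 24/(2·13.27) = 0.904.

ζ = 0.904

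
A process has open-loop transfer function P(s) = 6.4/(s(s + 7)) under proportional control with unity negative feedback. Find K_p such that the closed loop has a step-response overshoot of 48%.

K_p = 37

From %OS = 100·exp(−πζ/√(1−ζ²)) = 48%, ζ = −ln(0.48)/√(π²+ln²(0.48)) = 0.2275.
Characteristic equation s² + 7s + 6.4K_p = 0 gives ζ = 7/(2√(6.4K_p)).
Setting ζ = 0.2275: √(6.4K_p) = 7/(2·0.2275) = 15.38, so K_p = 236.7/6.4 = 37.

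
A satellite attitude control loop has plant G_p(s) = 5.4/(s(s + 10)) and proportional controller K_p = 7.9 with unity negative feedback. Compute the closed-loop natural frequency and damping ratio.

1 + K_p·G_p(s) = 0 gives s² + 10s + 42.66 = 0.
Matching s² + 2ζω_n s + ω_n²: ω_n = √42.66 = 6.531 rad/s and 2ζω_n = 10, so ζ = 10/(2·6.531) = 0.766.

ω_n = 6.53 rad/s, ζ = 0.766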